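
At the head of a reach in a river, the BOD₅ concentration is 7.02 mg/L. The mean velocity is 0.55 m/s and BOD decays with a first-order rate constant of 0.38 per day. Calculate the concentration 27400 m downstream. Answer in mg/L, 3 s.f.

5.64 mg/L

Travel time t = 27400 m / 0.55 m/s = 2.74e+04/0.55 = 4.982e+04 s = 0.5766 d.
First-order decay: C = 7.02·exp(−0.38·0.5766) = 7.02·0.8032 = 5.639 mg/L.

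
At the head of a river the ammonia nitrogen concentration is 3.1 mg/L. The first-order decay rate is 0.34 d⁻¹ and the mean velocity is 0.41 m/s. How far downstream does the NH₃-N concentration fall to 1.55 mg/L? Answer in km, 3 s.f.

72.2 km

From C = C₀·e^(−kt), t = ln(C₀/C)/k = ln(3.1/1.55)/0.34 = 0.6931/0.34 = 2.039 d.
Distance = v·t = 0.41 m/s × 1.761e+05 s = 7.222e+04 m = 72.22 km.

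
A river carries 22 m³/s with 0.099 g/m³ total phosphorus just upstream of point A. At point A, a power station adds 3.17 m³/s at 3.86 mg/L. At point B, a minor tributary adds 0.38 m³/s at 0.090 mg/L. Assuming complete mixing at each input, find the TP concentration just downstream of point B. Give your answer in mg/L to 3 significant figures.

0.565 mg/L

After input A: C = (22·0.099 + 3.17·3.86) / 25.17 = 0.5727 mg/L.
After input B: C = (25.17·0.5727 + 0.38·0.09) / 25.55 = 0.5655 mg/L.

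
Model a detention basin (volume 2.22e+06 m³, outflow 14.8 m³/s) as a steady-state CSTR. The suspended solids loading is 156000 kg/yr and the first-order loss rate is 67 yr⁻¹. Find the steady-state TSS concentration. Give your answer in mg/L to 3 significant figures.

Outflow Q = 14.8 m³/s × 3.156e+07 s/yr = 4.671e+08 m³/yr.
Steady-state CSTR mass balance: W = Q·C + k·V·C, so C = W/(Q + kV).
Q + kV = 4.671e+08 + 67·2.22e+06 = 6.158e+08 m³/yr.
C = 156000/6.158e+08 = 0.0002533 kg/m³ = 0.2533 mg/L.

0.253 mg/L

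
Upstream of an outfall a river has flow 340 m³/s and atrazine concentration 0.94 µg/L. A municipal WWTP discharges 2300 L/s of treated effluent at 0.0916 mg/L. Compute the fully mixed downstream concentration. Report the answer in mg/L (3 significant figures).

2300 L/s = 2.3 m³/s.
0.94 µg/L = 0.00094 mg/L.
Conservation of mass across the mixing zone: C = (2.3·0.0916 + 340·0.00094) / (2.3 + 340) = 0.5303/342.3 = 0.001549 mg/L.

0.00155 mg/L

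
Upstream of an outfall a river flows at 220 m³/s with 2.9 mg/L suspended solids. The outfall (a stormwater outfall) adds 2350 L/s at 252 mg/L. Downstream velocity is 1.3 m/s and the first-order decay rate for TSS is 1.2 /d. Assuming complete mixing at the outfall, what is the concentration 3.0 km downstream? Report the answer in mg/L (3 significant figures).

2350 L/s = 2.35 m³/s.
After complete mixing, C₀ = (2.35·252 + 220·2.9) / 222.3 = 5.533 mg/L.
Travel time t = 3000 m / 1.3 m/s = 2308 s = 0.02671 d.
C = 5.533·exp(−1.2·0.02671) = 5.533·0.9685 = 5.358 mg/L.

5.36 mg/L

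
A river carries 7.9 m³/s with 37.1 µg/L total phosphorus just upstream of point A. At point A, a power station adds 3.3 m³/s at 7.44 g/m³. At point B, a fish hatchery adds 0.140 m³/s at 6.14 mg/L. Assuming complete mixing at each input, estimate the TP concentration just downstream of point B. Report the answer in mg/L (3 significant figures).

37.1 µg/L = 0.0371 mg/L.
After input A: C = (7.9·0.0371 + 3.3·7.44) / 11.2 = 2.218 mg/L.
After input B: C = (11.2·2.218 + 0.14·6.14) / 11.34 = 2.267 mg/L.

2.27 mg/L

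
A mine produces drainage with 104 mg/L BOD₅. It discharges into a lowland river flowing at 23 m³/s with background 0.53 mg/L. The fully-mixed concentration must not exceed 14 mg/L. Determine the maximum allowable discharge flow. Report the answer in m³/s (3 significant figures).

3.44 m³/s

Mass balance at complete mixing: C_std·(Q_w + Q_r) = Q_w·C_e + Q_r·C_b.
Rearranging, Q_w = Q_r·(C_std − C_b)/(C_e − C_std) = 23·(14 − 0.53) / (104 − 14) = 3.442 m³/s.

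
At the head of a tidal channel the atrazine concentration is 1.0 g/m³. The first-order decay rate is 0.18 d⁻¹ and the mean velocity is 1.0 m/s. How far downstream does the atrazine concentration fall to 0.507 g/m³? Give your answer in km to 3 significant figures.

From C = C₀·e^(−kt), t = ln(C₀/C)/k = ln(1.0/0.507)/0.18 = 0.6792/0.18 = 3.774 d.
Distance = v·t = 1.0 m/s × 3.26e+05 s = 3.26e+05 m = 326 km.

326 km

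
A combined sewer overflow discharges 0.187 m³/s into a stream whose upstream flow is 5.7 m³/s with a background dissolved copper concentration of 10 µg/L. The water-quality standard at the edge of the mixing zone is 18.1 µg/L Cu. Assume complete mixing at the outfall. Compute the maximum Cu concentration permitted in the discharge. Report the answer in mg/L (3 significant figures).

0.265 mg/L

10 µg/L = 0.01 mg/L.
18.1 µg/L = 0.0181 mg/L.
Mass balance: 0.0181·5.887 = 0.187·Cₑ + 5.7·0.01.
Cₑ = (0.1066 − 0.057) / 0.187 = 0.265 mg/L.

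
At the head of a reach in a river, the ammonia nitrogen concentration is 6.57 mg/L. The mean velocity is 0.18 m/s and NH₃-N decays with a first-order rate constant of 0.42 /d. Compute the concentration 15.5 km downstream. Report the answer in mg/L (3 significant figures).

Travel time t = 15.5 km / 0.18 m/s = 1.55e+04/0.18 = 8.611e+04 s = 0.9967 d.
First-order decay: C = 6.57·exp(−0.42·0.9967) = 6.57·0.658 = 4.323 mg/L.

4.32 mg/L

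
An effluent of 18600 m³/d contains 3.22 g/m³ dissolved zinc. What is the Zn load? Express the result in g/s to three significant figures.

0.693 g/s

18600 m³/d = 0.2153 m³/s.
Mass flux = Q·C = 0.2153 m³/s × 3.22 g/m³ = 0.6932 g/s.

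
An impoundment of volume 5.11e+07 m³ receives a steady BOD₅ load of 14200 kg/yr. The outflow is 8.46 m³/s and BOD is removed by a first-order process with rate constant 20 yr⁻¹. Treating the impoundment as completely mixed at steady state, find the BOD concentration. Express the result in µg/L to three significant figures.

11.0 µg/L

Outflow Q = 8.46 m³/s × 3.156e+07 s/yr = 2.67e+08 m³/yr.
Steady-state CSTR mass balance: W = Q·C + k·V·C, so C = W/(Q + kV).
Q + kV = 2.67e+08 + 20·5.11e+07 = 1.289e+09 m³/yr.
C = 14200/1.289e+09 = 1.102e-05 kg/m³ = 0.01102 mg/L = 11.02 µg/L.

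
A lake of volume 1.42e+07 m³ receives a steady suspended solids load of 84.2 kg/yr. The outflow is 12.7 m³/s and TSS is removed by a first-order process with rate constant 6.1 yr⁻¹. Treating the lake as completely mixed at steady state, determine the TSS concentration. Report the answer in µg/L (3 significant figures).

0.173 µg/L

Outflow Q = 12.7 m³/s × 3.156e+07 s/yr = 4.008e+08 m³/yr.
Steady-state CSTR mass balance: W = Q·C + k·V·C, so C = W/(Q + kV).
Q + kV = 4.008e+08 + 6.1·1.42e+07 = 4.874e+08 m³/yr.
C = 84.2/4.874e+08 = 1.728e-07 kg/m³ = 0.0001728 mg/L = 0.1728 µg/L.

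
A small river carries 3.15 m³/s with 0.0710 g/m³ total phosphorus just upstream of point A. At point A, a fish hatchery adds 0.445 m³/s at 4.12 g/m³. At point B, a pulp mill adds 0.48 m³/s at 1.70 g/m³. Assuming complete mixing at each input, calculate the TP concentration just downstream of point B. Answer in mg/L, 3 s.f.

After input A: C = (3.15·0.071 + 0.445·4.12) / 3.595 = 0.5722 mg/L.
After input B: C = (3.595·0.5722 + 0.48·1.7) / 4.075 = 0.705 mg/L.

0.705 mg/L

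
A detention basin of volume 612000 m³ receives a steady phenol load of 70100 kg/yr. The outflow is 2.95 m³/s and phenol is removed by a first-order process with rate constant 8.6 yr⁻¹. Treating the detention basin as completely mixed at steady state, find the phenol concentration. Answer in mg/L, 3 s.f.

Outflow Q = 2.95 m³/s × 3.156e+07 s/yr = 9.309e+07 m³/yr.
Steady-state CSTR mass balance: W = Q·C + k·V·C, so C = W/(Q + kV).
Q + kV = 9.309e+07 + 8.6·612000 = 9.836e+07 m³/yr.
C = 70100/9.836e+07 = 0.0007127 kg/m³ = 0.7127 mg/L.

0.713 mg/L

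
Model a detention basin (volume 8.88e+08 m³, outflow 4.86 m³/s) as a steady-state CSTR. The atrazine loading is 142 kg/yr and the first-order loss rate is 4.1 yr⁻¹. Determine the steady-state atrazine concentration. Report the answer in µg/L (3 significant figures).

Outflow Q = 4.86 m³/s × 3.156e+07 s/yr = 1.534e+08 m³/yr.
Steady-state CSTR mass balance: W = Q·C + k·V·C, so C = W/(Q + kV).
Q + kV = 1.534e+08 + 4.1·8.88e+08 = 3.794e+09 m³/yr.
C = 142/3.794e+09 = 3.743e-08 kg/m³ = 3.743e-05 mg/L = 0.03743 µg/L.

0.0374 µg/L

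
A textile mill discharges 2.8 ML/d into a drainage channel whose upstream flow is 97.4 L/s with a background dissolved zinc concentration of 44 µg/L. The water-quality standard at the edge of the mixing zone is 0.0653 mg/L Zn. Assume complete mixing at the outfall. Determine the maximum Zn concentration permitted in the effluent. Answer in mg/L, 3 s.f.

0.129 mg/L

2.8 ML/d = 0.03241 m³/s.
97.4 L/s = 0.0974 m³/s.
44 µg/L = 0.044 mg/L.
Mass balance: 0.0653·0.1298 = 0.03241·Cₑ + 0.0974·0.044.
Cₑ = (0.008476 − 0.004286) / 0.03241 = 0.1293 mg/L.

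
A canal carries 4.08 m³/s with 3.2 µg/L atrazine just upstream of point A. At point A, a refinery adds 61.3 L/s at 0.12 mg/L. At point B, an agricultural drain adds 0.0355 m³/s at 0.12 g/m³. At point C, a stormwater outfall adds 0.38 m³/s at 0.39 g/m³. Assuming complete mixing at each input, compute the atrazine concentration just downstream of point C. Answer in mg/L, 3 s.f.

0.0379 mg/L

3.2 µg/L = 0.0032 mg/L.
61.3 L/s = 0.0613 m³/s.
After input A: C = (4.08·0.0032 + 0.0613·0.12) / 4.141 = 0.004929 mg/L.
After input B: C = (4.141·0.004929 + 0.0355·0.12) / 4.177 = 0.005907 mg/L.
After input C: C = (4.177·0.005907 + 0.38·0.39) / 4.557 = 0.03794 mg/L.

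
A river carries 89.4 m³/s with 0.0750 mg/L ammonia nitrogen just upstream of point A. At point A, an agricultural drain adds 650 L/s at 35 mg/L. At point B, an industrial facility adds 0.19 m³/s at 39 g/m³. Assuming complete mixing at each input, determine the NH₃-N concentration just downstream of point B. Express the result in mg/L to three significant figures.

0.409 mg/L

650 L/s = 0.65 m³/s.
After input A: C = (89.4·0.075 + 0.65·35) / 90.05 = 0.3271 mg/L.
After input B: C = (90.05·0.3271 + 0.19·39) / 90.24 = 0.4085 mg/L.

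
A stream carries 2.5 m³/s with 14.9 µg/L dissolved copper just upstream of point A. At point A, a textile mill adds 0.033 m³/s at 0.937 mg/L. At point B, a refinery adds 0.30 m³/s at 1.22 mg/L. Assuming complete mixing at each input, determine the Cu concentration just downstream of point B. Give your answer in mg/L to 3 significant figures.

0.153 mg/L

14.9 µg/L = 0.0149 mg/L.
After input A: C = (2.5·0.0149 + 0.033·0.937) / 2.533 = 0.02691 mg/L.
After input B: C = (2.533·0.02691 + 0.3·1.22) / 2.833 = 0.1533 mg/L.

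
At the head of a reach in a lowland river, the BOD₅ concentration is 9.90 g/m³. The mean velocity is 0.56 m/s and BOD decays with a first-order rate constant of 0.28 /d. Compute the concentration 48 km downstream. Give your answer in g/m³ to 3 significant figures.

7.50 g/m³

Travel time t = 48 km / 0.56 m/s = 4.8e+04/0.56 = 8.571e+04 s = 0.9921 d.
First-order decay: C = 9.90·exp(−0.28·0.9921) = 9.90·0.7575 = 7.499 g/m³.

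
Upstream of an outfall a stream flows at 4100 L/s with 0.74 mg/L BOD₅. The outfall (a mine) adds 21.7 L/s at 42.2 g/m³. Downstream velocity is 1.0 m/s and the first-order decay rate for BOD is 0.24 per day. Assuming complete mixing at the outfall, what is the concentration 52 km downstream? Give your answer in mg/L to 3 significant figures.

0.829 mg/L

21.7 L/s = 0.0217 m³/s.
4100 L/s = 4.1 m³/s.
After complete mixing, C₀ = (0.0217·42.2 + 4.1·0.74) / 4.122 = 0.9583 mg/L.
Travel time t = 5.2e+04 m / 1.0 m/s = 5.2e+04 s = 0.6019 d.
C = 0.9583·exp(−0.24·0.6019) = 0.9583·0.8655 = 0.8294 mg/L.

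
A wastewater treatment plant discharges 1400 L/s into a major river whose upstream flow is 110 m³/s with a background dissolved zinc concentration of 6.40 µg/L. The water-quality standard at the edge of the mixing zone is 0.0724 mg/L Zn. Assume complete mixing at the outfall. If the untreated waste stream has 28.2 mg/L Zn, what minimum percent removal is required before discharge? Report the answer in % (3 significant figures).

1400 L/s = 1.4 m³/s.
6.40 µg/L = 0.0064 mg/L.
Mass balance: 0.0724·111.4 = 1.4·Cₑ + 110·0.0064.
Cₑ = (8.065 − 0.704) / 1.4 = 5.258 mg/L.
Required removal = 1 − 5.258/28.2 = 81.35 %.

81.4 %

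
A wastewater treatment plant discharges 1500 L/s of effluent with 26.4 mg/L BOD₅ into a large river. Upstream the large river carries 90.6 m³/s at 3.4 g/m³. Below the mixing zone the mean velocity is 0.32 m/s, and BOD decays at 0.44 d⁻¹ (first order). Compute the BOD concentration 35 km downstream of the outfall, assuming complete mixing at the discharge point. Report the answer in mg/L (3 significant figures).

2.16 mg/L

1500 L/s = 1.5 m³/s.
After complete mixing, C₀ = (1.5·26.4 + 90.6·3.4) / 92.1 = 3.775 mg/L.
Travel time t = 3.5e+04 m / 0.32 m/s = 1.094e+05 s = 1.266 d.
C = 3.775·exp(−0.44·1.266) = 3.775·0.5729 = 2.163 mg/L.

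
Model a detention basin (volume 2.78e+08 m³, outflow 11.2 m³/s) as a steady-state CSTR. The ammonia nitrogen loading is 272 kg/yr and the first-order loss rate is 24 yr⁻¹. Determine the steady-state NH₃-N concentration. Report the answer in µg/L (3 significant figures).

0.0387 µg/L

Outflow Q = 11.2 m³/s × 3.156e+07 s/yr = 3.534e+08 m³/yr.
Steady-state CSTR mass balance: W = Q·C + k·V·C, so C = W/(Q + kV).
Q + kV = 3.534e+08 + 24·2.78e+08 = 7.025e+09 m³/yr.
C = 272/7.025e+09 = 3.872e-08 kg/m³ = 3.872e-05 mg/L = 0.03872 µg/L.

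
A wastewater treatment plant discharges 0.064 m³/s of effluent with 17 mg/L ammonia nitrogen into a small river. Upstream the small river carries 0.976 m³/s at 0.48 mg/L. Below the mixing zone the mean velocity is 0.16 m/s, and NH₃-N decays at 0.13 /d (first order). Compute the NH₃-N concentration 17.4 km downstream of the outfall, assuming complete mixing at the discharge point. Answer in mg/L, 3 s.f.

After complete mixing, C₀ = (0.064·17 + 0.976·0.48) / 1.04 = 1.497 mg/L.
Travel time t = 1.74e+04 m / 0.16 m/s = 1.088e+05 s = 1.259 d.
C = 1.497·exp(−0.13·1.259) = 1.497·0.8491 = 1.271 mg/L.

1.27 mg/L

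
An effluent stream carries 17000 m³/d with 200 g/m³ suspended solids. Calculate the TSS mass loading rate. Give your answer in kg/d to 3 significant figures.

17000 m³/d = 0.1968 m³/s.
Mass flux = Q·C = 0.1968 m³/s × 200 g/m³ = 39.35 g/s.
= 39.35 g/s × 86.4 = 3400 kg/d.

3400 kg/d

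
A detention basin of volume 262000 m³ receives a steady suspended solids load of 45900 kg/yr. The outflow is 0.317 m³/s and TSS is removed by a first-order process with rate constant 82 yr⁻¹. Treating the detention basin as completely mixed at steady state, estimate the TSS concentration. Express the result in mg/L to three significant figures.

Outflow Q = 0.317 m³/s × 3.156e+07 s/yr = 1e+07 m³/yr.
Steady-state CSTR mass balance: W = Q·C + k·V·C, so C = W/(Q + kV).
Q + kV = 1e+07 + 82·262000 = 3.149e+07 m³/yr.
C = 45900/3.149e+07 = 0.001458 kg/m³ = 1.458 mg/L.

1.46 mg/L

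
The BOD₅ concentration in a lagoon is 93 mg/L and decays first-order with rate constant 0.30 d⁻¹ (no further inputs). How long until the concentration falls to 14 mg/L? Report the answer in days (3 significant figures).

6.31 d

t = ln(C₀/C)/k = ln(93/14)/0.30 = 1.894/0.30 = 6.312 d.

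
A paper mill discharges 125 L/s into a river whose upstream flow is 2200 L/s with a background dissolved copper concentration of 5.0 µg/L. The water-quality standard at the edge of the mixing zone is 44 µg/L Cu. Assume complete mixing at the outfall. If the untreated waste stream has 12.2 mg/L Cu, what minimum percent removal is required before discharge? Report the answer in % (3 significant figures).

94.0 %

125 L/s = 0.125 m³/s.
2200 L/s = 2.2 m³/s.
5.0 µg/L = 0.005 mg/L.
44 µg/L = 0.044 mg/L.
Mass balance: 0.044·2.325 = 0.125·Cₑ + 2.2·0.005.
Cₑ = (0.1023 − 0.011) / 0.125 = 0.7304 mg/L.
Required removal = 1 − 0.7304/12.2 = 94.01 %.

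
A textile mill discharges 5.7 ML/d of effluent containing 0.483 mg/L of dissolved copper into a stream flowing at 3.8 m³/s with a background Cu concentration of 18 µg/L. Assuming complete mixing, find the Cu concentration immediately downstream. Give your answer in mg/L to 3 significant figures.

0.0259 mg/L

5.7 ML/d = 0.06597 m³/s.
18 µg/L = 0.018 mg/L.
Flow-weighted mixing gives C = (0.06597·0.483 + 3.8·0.018) / (0.06597 + 3.8) = 0.1003/3.866 = 0.02594 mg/L.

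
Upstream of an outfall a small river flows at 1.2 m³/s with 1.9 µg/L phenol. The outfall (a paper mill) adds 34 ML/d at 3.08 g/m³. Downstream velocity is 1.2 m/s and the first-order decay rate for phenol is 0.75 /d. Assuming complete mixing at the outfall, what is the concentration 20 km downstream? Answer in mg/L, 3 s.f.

34 ML/d = 0.3935 m³/s.
1.9 µg/L = 0.0019 mg/L.
After complete mixing, C₀ = (0.3935·3.08 + 1.2·0.0019) / 1.594 = 0.762 mg/L.
Travel time t = 2e+04 m / 1.2 m/s = 1.667e+04 s = 0.1929 d.
C = 0.762·exp(−0.75·0.1929) = 0.762·0.8653 = 0.6594 mg/L.

0.659 mg/L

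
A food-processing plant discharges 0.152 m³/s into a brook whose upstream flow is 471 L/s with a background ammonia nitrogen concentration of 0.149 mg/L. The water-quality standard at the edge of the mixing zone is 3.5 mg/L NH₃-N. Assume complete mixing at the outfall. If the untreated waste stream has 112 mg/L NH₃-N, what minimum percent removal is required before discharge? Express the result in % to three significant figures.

471 L/s = 0.471 m³/s.
Mass balance: 3.5·0.623 = 0.152·Cₑ + 0.471·0.149.
Cₑ = (2.18 − 0.07018) / 0.152 = 13.88 mg/L.
Required removal = 1 − 13.88/112 = 87.6 %.

87.6 %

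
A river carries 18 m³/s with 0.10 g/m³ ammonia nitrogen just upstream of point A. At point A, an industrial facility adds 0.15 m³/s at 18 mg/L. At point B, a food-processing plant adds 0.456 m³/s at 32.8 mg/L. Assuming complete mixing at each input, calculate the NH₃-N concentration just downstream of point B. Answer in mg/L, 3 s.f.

1.05 mg/L

After input A: C = (18·0.1 + 0.15·18) / 18.15 = 0.2479 mg/L.
After input B: C = (18.15·0.2479 + 0.456·32.8) / 18.61 = 1.046 mg/L.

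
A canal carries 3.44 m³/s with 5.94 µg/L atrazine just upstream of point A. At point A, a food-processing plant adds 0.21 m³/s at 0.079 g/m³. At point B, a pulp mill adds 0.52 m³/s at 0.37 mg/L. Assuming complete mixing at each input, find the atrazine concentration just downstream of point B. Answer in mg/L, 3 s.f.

0.0550 mg/L

5.94 µg/L = 0.00594 mg/L.
After input A: C = (3.44·0.00594 + 0.21·0.079) / 3.65 = 0.01014 mg/L.
After input B: C = (3.65·0.01014 + 0.52·0.37) / 4.17 = 0.05502 mg/L.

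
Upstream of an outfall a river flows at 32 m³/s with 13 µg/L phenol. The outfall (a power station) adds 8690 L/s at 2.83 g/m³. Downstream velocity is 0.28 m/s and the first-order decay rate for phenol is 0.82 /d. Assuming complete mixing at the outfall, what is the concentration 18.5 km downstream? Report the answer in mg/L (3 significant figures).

0.328 mg/L

8690 L/s = 8.69 m³/s.
13 µg/L = 0.013 mg/L.
After complete mixing, C₀ = (8.69·2.83 + 32·0.013) / 40.69 = 0.6146 mg/L.
Travel time t = 1.85e+04 m / 0.28 m/s = 6.607e+04 s = 0.7647 d.
C = 0.6146·exp(−0.82·0.7647) = 0.6146·0.5342 = 0.3283 mg/L.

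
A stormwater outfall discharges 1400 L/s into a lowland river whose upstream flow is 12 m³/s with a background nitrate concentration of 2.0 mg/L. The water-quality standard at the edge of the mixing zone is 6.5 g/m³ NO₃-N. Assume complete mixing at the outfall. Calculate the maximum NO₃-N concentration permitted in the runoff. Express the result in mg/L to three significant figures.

1400 L/s = 1.4 m³/s.
Mass balance: 6.5·13.4 = 1.4·Cₑ + 12·2.
Cₑ = (87.1 − 24) / 1.4 = 45.07 mg/L.

45.1 mg/L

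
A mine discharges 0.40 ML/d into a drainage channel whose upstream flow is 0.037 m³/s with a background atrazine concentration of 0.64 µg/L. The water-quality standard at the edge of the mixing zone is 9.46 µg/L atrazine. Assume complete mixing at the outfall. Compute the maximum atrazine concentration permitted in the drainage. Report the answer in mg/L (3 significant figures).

0.0799 mg/L

0.40 ML/d = 0.00463 m³/s.
0.64 µg/L = 0.00064 mg/L.
9.46 µg/L = 0.00946 mg/L.
Mass balance: 0.00946·0.04163 = 0.00463·Cₑ + 0.037·0.00064.
Cₑ = (0.0003938 − 2.368e-05) / 0.00463 = 0.07995 mg/L.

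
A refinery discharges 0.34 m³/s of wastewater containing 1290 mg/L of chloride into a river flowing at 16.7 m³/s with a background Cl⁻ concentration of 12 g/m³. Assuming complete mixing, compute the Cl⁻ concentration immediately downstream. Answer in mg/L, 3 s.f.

By mass balance at complete mixing, C = (0.34·1290 + 16.7·12) / (0.34 + 16.7) = 639/17.04 = 37.5 mg/L.

37.5 mg/L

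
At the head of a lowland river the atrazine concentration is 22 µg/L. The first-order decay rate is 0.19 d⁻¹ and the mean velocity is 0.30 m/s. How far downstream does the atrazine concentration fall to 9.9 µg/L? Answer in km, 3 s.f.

109 km

From C = C₀·e^(−kt), t = ln(C₀/C)/k = ln(22/9.9)/0.19 = 0.7985/0.19 = 4.203 d.
Distance = v·t = 0.30 m/s × 3.631e+05 s = 1.089e+05 m = 108.9 km.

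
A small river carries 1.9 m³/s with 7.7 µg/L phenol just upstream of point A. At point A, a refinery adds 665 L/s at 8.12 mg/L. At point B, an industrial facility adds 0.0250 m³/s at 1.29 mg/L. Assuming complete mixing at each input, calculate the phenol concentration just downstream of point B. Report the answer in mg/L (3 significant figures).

2.10 mg/L

7.7 µg/L = 0.0077 mg/L.
665 L/s = 0.665 m³/s.
After input A: C = (1.9·0.0077 + 0.665·8.12) / 2.565 = 2.111 mg/L.
After input B: C = (2.565·2.111 + 0.025·1.29) / 2.59 = 2.103 mg/L.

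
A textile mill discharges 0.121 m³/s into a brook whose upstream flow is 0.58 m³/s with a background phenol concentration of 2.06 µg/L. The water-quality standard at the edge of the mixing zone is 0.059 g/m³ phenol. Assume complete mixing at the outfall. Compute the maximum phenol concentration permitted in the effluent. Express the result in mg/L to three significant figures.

0.332 mg/L

2.06 µg/L = 0.00206 mg/L.
Mass balance: 0.059·0.701 = 0.121·Cₑ + 0.58·0.00206.
Cₑ = (0.04136 − 0.001195) / 0.121 = 0.3319 mg/L.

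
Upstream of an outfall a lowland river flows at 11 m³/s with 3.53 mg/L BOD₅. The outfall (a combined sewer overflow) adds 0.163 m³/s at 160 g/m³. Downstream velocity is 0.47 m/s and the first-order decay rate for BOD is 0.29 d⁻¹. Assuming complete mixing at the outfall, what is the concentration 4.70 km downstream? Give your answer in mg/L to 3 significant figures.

5.62 mg/L

After complete mixing, C₀ = (0.163·160 + 11·3.53) / 11.16 = 5.815 mg/L.
Travel time t = 4700 m / 0.47 m/s = 1e+04 s = 0.1157 d.
C = 5.815·exp(−0.29·0.1157) = 5.815·0.967 = 5.623 mg/L.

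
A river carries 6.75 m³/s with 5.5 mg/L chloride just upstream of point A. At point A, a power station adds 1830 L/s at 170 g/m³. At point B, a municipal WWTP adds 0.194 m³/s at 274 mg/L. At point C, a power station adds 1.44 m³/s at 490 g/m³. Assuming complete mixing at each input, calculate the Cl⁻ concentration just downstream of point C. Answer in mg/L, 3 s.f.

1830 L/s = 1.83 m³/s.
After input A: C = (6.75·5.5 + 1.83·170) / 8.58 = 40.59 mg/L.
After input B: C = (8.58·40.59 + 0.194·274) / 8.774 = 45.75 mg/L.
After input C: C = (8.774·45.75 + 1.44·490) / 10.21 = 108.4 mg/L.

108 mg/L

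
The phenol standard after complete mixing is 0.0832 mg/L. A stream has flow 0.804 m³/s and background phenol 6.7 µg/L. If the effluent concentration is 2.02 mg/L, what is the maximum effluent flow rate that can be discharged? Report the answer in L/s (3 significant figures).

31.8 L/s

6.7 µg/L = 0.0067 mg/L.
Mass balance at complete mixing: C_std·(Q_w + Q_r) = Q_w·C_e + Q_r·C_b.
Rearranging, Q_w = Q_r·(C_std − C_b)/(C_e − C_std) = 0.804·(0.0832 − 0.0067) / (2.02 − 0.0832) = 0.03176 m³/s.
= 31.76 L/s.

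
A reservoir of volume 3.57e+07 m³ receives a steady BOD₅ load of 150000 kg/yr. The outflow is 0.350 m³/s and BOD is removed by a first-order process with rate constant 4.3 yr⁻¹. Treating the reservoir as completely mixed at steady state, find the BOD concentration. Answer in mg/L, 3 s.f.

Outflow Q = 0.350 m³/s × 3.156e+07 s/yr = 1.105e+07 m³/yr.
Steady-state CSTR mass balance: W = Q·C + k·V·C, so C = W/(Q + kV).
Q + kV = 1.105e+07 + 4.3·3.57e+07 = 1.646e+08 m³/yr.
C = 150000/1.646e+08 = 0.0009115 kg/m³ = 0.9115 mg/L.

0.912 mg/L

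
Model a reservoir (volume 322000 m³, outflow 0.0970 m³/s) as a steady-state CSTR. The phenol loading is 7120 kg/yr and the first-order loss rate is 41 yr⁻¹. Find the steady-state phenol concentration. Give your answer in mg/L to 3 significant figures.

Outflow Q = 0.0970 m³/s × 3.156e+07 s/yr = 3.061e+06 m³/yr.
Steady-state CSTR mass balance: W = Q·C + k·V·C, so C = W/(Q + kV).
Q + kV = 3.061e+06 + 41·322000 = 1.626e+07 m³/yr.
C = 7120/1.626e+07 = 0.0004378 kg/m³ = 0.4378 mg/L.

0.438 mg/L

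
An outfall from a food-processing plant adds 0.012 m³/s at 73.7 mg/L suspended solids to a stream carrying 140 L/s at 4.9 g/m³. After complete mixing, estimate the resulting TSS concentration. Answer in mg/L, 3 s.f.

10.3 mg/L

140 L/s = 0.14 m³/s.
Flow-weighted mixing gives C = (0.012·73.7 + 0.14·4.9) / (0.012 + 0.14) = 1.57/0.152 = 10.33 mg/L.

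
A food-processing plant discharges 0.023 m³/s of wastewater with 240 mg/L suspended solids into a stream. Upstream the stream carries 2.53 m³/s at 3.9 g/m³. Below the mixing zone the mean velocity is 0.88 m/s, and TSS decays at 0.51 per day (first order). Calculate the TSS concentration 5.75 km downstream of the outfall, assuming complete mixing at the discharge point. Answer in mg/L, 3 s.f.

5.80 mg/L

After complete mixing, C₀ = (0.023·240 + 2.53·3.9) / 2.553 = 6.027 mg/L.
Travel time t = 5750 m / 0.88 m/s = 6534 s = 0.07563 d.
C = 6.027·exp(−0.51·0.07563) = 6.027·0.9622 = 5.799 mg/L.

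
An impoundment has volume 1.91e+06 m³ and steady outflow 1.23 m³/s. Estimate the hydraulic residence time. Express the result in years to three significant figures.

0.0492 yr

Q = 1.23 m³/s × 3.156e+07 s/yr = 3.882e+07 m³/yr.
Hydraulic residence time τ = V/Q = 1.91e+06/3.882e+07 = 0.04921 yr.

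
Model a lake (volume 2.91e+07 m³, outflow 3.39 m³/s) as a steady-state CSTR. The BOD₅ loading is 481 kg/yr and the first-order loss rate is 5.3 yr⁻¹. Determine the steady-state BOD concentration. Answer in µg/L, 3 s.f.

Outflow Q = 3.39 m³/s × 3.156e+07 s/yr = 1.07e+08 m³/yr.
Steady-state CSTR mass balance: W = Q·C + k·V·C, so C = W/(Q + kV).
Q + kV = 1.07e+08 + 5.3·2.91e+07 = 2.612e+08 m³/yr.
C = 481/2.612e+08 = 1.841e-06 kg/m³ = 0.001841 mg/L = 1.841 µg/L.

1.84 µg/L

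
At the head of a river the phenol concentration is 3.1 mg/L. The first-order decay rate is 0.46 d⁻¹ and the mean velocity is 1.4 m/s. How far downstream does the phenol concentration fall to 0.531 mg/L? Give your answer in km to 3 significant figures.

464 km

From C = C₀·e^(−kt), t = ln(C₀/C)/k = ln(3.1/0.531)/0.46 = 1.764/0.46 = 3.836 d.
Distance = v·t = 1.4 m/s × 3.314e+05 s = 4.64e+05 m = 464 km.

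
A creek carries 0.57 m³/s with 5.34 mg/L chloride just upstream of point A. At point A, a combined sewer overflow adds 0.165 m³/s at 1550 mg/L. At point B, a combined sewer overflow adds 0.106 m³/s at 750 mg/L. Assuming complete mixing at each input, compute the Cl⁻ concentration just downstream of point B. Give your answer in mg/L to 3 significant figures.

402 mg/L

After input A: C = (0.57·5.34 + 0.165·1550) / 0.735 = 352.1 mg/L.
After input B: C = (0.735·352.1 + 0.106·750) / 0.841 = 402.3 mg/L.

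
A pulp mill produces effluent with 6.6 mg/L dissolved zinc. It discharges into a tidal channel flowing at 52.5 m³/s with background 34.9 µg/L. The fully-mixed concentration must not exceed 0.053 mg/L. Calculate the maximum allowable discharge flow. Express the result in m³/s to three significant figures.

34.9 µg/L = 0.0349 mg/L.
Mass balance at complete mixing: C_std·(Q_w + Q_r) = Q_w·C_e + Q_r·C_b.
Rearranging, Q_w = Q_r·(C_std − C_b)/(C_e − C_std) = 52.5·(0.053 − 0.0349) / (6.6 − 0.053) = 0.1451 m³/s.

0.145 m³/s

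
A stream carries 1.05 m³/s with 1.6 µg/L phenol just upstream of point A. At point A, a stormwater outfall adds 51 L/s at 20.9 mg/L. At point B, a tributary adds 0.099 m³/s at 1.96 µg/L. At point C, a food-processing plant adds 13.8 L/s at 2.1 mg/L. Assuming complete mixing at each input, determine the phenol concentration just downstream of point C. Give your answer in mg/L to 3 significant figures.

1.6 µg/L = 0.0016 mg/L.
51 L/s = 0.051 m³/s.
After input A: C = (1.05·0.0016 + 0.051·20.9) / 1.101 = 0.9696 mg/L.
1.96 µg/L = 0.00196 mg/L.
After input B: C = (1.101·0.9696 + 0.099·0.00196) / 1.2 = 0.8898 mg/L.
13.8 L/s = 0.0138 m³/s.
After input C: C = (1.2·0.8898 + 0.0138·2.1) / 1.214 = 0.9036 mg/L.

0.904 mg/L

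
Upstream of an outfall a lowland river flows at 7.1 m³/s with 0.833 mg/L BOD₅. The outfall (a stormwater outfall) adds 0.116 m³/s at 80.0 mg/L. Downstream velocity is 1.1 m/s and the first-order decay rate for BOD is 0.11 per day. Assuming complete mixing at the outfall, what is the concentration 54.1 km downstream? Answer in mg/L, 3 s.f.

After complete mixing, C₀ = (0.116·80 + 7.1·0.833) / 7.216 = 2.106 mg/L.
Travel time t = 5.41e+04 m / 1.1 m/s = 4.918e+04 s = 0.5692 d.
C = 2.106·exp(−0.11·0.5692) = 2.106·0.9393 = 1.978 mg/L.

1.98 mg/L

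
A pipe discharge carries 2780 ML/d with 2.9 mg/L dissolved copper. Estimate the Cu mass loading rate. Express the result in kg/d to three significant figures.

2780 ML/d = 32.18 m³/s.
Mass flux = Q·C = 32.18 m³/s × 2.9 g/m³ = 93.31 g/s.
= 93.31 g/s × 86.4 = 8062 kg/d.

8060 kg/d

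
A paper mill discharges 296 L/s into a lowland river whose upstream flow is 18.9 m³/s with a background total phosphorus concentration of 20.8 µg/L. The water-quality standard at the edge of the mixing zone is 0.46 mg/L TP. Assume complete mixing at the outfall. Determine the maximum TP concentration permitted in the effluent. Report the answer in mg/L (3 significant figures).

296 L/s = 0.296 m³/s.
20.8 µg/L = 0.0208 mg/L.
Mass balance: 0.46·19.2 = 0.296·Cₑ + 18.9·0.0208.
Cₑ = (8.83 − 0.3931) / 0.296 = 28.5 mg/L.

28.5 mg/L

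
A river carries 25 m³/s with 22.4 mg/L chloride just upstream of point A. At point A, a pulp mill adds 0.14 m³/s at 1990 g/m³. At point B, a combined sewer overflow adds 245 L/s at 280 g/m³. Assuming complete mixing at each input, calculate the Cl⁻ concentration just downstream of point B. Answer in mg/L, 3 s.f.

35.7 mg/L

After input A: C = (25·22.4 + 0.14·1990) / 25.14 = 33.36 mg/L.
245 L/s = 0.245 m³/s.
After input B: C = (25.14·33.36 + 0.245·280) / 25.39 = 35.74 mg/L.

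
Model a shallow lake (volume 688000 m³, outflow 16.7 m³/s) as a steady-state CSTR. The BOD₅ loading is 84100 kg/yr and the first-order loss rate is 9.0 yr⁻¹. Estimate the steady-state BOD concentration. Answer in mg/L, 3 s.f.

Outflow Q = 16.7 m³/s × 3.156e+07 s/yr = 5.27e+08 m³/yr.
Steady-state CSTR mass balance: W = Q·C + k·V·C, so C = W/(Q + kV).
Q + kV = 5.27e+08 + 9.0·688000 = 5.332e+08 m³/yr.
C = 84100/5.332e+08 = 0.0001577 kg/m³ = 0.1577 mg/L.

0.158 mg/L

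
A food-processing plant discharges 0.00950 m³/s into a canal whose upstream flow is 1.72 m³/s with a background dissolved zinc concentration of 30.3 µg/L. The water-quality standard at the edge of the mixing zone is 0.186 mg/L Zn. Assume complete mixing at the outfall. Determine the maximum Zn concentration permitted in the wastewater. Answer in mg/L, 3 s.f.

28.4 mg/L

30.3 µg/L = 0.0303 mg/L.
Mass balance: 0.186·1.73 = 0.0095·Cₑ + 1.72·0.0303.
Cₑ = (0.3217 − 0.05212) / 0.0095 = 28.38 mg/L.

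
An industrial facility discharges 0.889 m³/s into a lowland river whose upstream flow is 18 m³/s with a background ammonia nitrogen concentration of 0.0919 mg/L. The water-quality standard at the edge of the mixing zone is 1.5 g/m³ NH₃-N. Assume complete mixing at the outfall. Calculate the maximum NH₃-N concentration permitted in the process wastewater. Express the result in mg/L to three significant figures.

Mass balance: 1.5·18.89 = 0.889·Cₑ + 18·0.0919.
Cₑ = (28.33 − 1.654) / 0.889 = 30.01 mg/L.

30.0 mg/L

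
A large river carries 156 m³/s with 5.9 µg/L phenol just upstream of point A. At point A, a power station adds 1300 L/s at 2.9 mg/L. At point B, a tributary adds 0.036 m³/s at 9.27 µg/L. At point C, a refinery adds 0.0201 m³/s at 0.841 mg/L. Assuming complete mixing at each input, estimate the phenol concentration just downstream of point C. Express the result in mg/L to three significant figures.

0.0299 mg/L

5.9 µg/L = 0.0059 mg/L.
1300 L/s = 1.3 m³/s.
After input A: C = (156·0.0059 + 1.3·2.9) / 157.3 = 0.02982 mg/L.
9.27 µg/L = 0.00927 mg/L.
After input B: C = (157.3·0.02982 + 0.036·0.00927) / 157.3 = 0.02981 mg/L.
After input C: C = (157.3·0.02981 + 0.0201·0.841) / 157.4 = 0.02992 mg/L.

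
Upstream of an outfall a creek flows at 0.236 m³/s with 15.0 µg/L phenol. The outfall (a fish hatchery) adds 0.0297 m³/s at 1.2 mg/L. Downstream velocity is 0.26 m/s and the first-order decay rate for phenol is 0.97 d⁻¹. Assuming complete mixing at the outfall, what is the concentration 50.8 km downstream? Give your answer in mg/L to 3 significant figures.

15.0 µg/L = 0.015 mg/L.
After complete mixing, C₀ = (0.0297·1.2 + 0.236·0.015) / 0.2657 = 0.1475 mg/L.
Travel time t = 5.08e+04 m / 0.26 m/s = 1.954e+05 s = 2.261 d.
C = 0.1475·exp(−0.97·2.261) = 0.1475·0.1115 = 0.01644 mg/L.

0.0164 mg/L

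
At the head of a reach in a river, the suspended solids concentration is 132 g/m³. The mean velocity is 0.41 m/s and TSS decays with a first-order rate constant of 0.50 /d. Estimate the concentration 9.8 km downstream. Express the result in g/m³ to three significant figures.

Travel time t = 9.8 km / 0.41 m/s = 9800/0.41 = 2.39e+04 s = 0.2766 d.
First-order decay: C = 132·exp(−0.50·0.2766) = 132·0.8708 = 114.9 g/m³.

115 g/m³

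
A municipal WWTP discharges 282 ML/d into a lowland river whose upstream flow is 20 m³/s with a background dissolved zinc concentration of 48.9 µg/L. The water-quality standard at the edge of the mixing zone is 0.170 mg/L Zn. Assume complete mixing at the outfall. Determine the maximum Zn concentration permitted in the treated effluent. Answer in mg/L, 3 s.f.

0.912 mg/L

282 ML/d = 3.264 m³/s.
48.9 µg/L = 0.0489 mg/L.
Mass balance: 0.17·23.26 = 3.264·Cₑ + 20·0.0489.
Cₑ = (3.955 − 0.978) / 3.264 = 0.9121 mg/L.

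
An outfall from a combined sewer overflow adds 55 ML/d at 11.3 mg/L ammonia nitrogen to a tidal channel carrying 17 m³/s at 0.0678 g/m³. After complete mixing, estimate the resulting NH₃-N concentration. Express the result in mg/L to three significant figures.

0.473 mg/L

55 ML/d = 0.6366 m³/s.
Flow-weighted mixing gives C = (0.6366·11.3 + 17·0.0678) / (0.6366 + 17) = 8.346/17.64 = 0.4732 mg/L.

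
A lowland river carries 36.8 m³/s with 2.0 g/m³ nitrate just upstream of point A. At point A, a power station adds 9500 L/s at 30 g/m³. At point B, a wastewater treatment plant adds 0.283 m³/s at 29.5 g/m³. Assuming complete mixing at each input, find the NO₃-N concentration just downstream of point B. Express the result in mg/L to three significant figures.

7.88 mg/L

9500 L/s = 9.5 m³/s.
After input A: C = (36.8·2 + 9.5·30) / 46.3 = 7.745 mg/L.
After input B: C = (46.3·7.745 + 0.283·29.5) / 46.58 = 7.877 mg/L.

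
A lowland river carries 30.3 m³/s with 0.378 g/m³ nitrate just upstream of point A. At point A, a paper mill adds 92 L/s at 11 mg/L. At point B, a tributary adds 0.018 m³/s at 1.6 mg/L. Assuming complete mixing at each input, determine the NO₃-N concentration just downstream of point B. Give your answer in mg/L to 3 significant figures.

0.411 mg/L

92 L/s = 0.092 m³/s.
After input A: C = (30.3·0.378 + 0.092·11) / 30.39 = 0.4102 mg/L.
After input B: C = (30.39·0.4102 + 0.018·1.6) / 30.41 = 0.4109 mg/L.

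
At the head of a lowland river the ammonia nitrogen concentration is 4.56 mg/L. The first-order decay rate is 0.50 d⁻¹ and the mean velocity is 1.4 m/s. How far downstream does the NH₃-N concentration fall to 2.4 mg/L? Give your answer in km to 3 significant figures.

155 km

From C = C₀·e^(−kt), t = ln(C₀/C)/k = ln(4.56/2.4)/0.50 = 0.6419/0.50 = 1.284 d.
Distance = v·t = 1.4 m/s × 1.109e+05 s = 1.553e+05 m = 155.3 km.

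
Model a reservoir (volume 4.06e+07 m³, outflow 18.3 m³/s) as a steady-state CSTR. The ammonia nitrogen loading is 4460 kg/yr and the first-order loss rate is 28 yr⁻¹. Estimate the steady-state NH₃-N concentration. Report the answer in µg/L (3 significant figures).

Outflow Q = 18.3 m³/s × 3.156e+07 s/yr = 5.775e+08 m³/yr.
Steady-state CSTR mass balance: W = Q·C + k·V·C, so C = W/(Q + kV).
Q + kV = 5.775e+08 + 28·4.06e+07 = 1.714e+09 m³/yr.
C = 4460/1.714e+09 = 2.602e-06 kg/m³ = 0.002602 mg/L = 2.602 µg/L.

2.60 µg/L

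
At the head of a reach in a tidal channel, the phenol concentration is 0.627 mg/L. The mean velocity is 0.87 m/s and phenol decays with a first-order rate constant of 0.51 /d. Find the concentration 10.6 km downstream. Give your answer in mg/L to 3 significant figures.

0.583 mg/L

Travel time t = 10.6 km / 0.87 m/s = 1.06e+04/0.87 = 1.218e+04 s = 0.141 d.
First-order decay: C = 0.627·exp(−0.51·0.141) = 0.627·0.9306 = 0.5835 mg/L.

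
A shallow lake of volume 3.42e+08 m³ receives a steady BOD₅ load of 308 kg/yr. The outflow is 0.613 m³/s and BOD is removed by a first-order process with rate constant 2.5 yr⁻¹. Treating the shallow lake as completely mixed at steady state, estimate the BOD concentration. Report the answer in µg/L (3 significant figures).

Outflow Q = 0.613 m³/s × 3.156e+07 s/yr = 1.934e+07 m³/yr.
Steady-state CSTR mass balance: W = Q·C + k·V·C, so C = W/(Q + kV).
Q + kV = 1.934e+07 + 2.5·3.42e+08 = 8.743e+08 m³/yr.
C = 308/8.743e+08 = 3.523e-07 kg/m³ = 0.0003523 mg/L = 0.3523 µg/L.

0.352 µg/L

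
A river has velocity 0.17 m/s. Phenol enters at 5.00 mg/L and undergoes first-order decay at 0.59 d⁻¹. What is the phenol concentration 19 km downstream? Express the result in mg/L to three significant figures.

2.33 mg/L

Travel time t = 19 km / 0.17 m/s = 1.9e+04/0.17 = 1.118e+05 s = 1.294 d.
First-order decay: C = 5.00·exp(−0.59·1.294) = 5.00·0.4662 = 2.331 mg/L.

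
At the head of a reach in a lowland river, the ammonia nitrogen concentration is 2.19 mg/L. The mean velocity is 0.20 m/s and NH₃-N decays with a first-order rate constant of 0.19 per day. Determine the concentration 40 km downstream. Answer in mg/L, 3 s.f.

Travel time t = 40 km / 0.20 m/s = 4e+04/0.20 = 2e+05 s = 2.315 d.
First-order decay: C = 2.19·exp(−0.19·2.315) = 2.19·0.6442 = 1.411 mg/L.

1.41 mg/L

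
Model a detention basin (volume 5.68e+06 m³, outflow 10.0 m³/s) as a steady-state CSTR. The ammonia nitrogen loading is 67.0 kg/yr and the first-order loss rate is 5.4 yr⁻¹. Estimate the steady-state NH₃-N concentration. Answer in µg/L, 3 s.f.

Outflow Q = 10.0 m³/s × 3.156e+07 s/yr = 3.156e+08 m³/yr.
Steady-state CSTR mass balance: W = Q·C + k·V·C, so C = W/(Q + kV).
Q + kV = 3.156e+08 + 5.4·5.68e+06 = 3.462e+08 m³/yr.
C = 67.0/3.462e+08 = 1.935e-07 kg/m³ = 0.0001935 mg/L = 0.1935 µg/L.

0.194 µg/L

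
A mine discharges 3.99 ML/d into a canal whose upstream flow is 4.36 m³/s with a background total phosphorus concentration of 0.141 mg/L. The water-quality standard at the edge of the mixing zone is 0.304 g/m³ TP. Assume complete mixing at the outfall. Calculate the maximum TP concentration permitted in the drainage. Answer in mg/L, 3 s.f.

3.99 ML/d = 0.04618 m³/s.
Mass balance: 0.304·4.406 = 0.04618·Cₑ + 4.36·0.141.
Cₑ = (1.339 − 0.6148) / 0.04618 = 15.69 mg/L.

15.7 mg/L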